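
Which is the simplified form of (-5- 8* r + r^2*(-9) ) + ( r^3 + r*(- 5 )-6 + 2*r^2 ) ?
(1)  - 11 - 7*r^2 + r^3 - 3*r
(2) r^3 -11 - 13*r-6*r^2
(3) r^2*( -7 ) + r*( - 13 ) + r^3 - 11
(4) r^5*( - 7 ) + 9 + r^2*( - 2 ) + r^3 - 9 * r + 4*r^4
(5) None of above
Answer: 3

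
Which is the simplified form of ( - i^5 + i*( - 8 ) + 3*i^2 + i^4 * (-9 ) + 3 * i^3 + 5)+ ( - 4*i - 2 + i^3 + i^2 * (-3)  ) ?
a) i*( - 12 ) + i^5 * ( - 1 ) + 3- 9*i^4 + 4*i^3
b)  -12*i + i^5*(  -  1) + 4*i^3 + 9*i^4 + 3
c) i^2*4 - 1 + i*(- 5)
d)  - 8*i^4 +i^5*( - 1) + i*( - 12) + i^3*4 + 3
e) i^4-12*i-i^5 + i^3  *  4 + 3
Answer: a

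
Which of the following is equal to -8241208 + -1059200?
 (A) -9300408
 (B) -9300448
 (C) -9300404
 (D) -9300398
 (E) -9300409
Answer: A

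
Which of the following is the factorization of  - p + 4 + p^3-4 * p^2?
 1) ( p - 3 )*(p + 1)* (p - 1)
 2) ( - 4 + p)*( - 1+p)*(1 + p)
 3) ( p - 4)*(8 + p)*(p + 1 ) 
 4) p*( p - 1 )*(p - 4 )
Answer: 2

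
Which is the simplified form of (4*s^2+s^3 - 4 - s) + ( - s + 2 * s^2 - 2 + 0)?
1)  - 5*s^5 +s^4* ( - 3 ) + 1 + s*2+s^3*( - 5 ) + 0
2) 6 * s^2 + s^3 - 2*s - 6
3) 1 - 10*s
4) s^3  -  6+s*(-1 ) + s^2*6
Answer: 2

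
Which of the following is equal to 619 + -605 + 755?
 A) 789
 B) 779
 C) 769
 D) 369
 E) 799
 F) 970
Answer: C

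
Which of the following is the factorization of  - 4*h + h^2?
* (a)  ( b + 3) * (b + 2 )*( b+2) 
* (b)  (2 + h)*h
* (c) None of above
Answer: c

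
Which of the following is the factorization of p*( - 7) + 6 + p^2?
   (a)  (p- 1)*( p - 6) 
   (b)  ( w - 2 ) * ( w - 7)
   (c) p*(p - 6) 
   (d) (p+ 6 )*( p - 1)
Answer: a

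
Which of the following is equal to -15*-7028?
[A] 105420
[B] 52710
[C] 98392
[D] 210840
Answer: A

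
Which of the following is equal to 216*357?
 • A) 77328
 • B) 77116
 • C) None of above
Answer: C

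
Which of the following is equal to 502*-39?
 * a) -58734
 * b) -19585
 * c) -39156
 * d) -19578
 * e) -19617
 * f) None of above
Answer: d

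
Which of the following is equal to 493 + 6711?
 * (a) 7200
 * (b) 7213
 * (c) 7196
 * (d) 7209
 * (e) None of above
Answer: e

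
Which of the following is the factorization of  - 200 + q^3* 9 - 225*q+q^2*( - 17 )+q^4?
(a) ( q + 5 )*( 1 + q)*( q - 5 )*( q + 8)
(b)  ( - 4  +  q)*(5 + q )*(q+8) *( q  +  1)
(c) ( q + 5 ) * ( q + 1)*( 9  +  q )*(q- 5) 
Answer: a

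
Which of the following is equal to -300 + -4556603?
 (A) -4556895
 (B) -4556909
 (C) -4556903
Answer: C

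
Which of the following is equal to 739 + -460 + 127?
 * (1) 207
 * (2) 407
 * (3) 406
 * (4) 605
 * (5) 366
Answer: 3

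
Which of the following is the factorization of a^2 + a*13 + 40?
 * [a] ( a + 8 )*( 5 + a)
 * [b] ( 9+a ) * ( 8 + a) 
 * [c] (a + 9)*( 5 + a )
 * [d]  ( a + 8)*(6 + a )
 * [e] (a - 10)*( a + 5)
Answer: a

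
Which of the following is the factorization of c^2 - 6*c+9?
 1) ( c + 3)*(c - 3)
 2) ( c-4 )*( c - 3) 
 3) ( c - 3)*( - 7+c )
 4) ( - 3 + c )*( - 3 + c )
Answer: 4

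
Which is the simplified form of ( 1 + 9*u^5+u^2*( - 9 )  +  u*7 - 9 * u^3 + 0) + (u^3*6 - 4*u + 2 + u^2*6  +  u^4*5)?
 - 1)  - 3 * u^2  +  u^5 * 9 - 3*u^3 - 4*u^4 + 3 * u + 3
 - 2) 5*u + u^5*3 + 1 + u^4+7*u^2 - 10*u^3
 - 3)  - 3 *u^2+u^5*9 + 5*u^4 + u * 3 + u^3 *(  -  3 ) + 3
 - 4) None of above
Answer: 3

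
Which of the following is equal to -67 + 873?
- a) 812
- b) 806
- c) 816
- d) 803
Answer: b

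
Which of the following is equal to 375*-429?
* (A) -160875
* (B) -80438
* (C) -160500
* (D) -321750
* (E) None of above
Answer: A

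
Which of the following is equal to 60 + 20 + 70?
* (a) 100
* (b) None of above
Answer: b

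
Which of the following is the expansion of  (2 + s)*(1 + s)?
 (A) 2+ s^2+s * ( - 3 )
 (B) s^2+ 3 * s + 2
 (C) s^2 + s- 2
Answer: B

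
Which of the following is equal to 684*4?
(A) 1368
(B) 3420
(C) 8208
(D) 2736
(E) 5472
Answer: D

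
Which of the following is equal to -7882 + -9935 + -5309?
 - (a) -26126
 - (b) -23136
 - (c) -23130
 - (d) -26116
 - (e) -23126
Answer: e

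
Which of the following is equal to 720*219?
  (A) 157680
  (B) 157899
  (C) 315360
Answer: A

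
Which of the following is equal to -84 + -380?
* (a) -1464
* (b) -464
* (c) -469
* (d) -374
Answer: b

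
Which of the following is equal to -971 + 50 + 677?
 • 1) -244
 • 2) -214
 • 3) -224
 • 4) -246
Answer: 1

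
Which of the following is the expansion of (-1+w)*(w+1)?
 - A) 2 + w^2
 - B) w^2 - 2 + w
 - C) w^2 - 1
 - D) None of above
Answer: C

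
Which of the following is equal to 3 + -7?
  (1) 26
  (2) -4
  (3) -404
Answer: 2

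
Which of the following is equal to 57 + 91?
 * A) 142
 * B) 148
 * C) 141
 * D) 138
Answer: B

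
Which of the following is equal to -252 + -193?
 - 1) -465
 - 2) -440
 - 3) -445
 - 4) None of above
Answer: 3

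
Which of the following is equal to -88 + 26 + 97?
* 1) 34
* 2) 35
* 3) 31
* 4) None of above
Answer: 2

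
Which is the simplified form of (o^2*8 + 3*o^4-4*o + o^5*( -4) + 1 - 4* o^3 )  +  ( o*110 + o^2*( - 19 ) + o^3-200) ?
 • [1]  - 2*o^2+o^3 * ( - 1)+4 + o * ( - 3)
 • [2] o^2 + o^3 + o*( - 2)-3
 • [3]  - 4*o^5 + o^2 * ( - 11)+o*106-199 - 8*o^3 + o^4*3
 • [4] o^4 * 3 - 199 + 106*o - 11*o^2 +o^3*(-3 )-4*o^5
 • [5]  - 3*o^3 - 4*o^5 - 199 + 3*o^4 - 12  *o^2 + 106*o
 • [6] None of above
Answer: 4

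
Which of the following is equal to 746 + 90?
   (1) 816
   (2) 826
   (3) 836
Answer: 3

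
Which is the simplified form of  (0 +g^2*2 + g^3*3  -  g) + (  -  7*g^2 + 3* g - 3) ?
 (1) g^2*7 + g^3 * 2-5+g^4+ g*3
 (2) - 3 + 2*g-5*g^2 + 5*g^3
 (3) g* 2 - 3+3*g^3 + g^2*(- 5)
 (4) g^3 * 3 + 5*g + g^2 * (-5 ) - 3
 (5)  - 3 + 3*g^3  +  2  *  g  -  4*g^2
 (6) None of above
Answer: 3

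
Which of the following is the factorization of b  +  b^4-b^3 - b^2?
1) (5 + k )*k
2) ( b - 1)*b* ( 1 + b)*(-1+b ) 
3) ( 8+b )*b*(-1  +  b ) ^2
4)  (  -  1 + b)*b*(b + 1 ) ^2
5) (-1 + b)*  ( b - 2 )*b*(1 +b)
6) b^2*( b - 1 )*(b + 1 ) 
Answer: 2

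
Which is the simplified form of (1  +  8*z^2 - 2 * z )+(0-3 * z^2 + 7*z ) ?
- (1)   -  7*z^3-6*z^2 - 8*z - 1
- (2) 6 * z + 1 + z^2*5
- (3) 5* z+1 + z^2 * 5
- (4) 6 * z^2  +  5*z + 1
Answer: 3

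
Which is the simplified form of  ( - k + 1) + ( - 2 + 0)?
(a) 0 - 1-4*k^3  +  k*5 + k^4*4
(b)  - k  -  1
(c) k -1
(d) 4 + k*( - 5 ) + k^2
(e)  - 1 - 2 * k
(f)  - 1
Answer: b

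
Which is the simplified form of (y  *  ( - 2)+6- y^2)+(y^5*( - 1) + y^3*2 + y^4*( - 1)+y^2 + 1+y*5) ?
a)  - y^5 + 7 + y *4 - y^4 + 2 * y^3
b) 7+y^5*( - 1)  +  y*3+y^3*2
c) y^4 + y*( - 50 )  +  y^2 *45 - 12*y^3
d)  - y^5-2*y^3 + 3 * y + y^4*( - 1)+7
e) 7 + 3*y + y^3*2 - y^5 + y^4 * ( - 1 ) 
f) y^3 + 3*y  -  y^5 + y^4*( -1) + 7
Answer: e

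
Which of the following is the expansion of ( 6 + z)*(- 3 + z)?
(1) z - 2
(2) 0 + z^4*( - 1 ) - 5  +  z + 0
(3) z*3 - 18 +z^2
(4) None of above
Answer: 3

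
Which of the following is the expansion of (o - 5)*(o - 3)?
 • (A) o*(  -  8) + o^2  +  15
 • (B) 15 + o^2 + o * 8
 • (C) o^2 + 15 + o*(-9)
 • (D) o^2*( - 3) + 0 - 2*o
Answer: A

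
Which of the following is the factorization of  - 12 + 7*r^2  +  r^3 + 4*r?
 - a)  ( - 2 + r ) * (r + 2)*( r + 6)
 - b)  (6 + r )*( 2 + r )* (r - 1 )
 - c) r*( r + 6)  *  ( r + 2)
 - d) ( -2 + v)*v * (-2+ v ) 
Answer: b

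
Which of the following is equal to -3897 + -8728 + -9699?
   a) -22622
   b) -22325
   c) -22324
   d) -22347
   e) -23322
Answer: c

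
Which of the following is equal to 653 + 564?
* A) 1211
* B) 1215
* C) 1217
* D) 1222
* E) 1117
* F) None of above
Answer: C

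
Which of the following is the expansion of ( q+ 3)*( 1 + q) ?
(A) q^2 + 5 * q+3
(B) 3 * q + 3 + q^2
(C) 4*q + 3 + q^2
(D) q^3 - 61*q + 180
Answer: C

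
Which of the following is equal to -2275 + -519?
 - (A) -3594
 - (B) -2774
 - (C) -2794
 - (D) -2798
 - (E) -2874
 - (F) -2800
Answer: C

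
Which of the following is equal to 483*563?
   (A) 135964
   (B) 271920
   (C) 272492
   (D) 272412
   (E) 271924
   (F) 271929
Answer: F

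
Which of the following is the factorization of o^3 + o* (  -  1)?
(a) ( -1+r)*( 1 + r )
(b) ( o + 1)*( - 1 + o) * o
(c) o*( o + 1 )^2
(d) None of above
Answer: b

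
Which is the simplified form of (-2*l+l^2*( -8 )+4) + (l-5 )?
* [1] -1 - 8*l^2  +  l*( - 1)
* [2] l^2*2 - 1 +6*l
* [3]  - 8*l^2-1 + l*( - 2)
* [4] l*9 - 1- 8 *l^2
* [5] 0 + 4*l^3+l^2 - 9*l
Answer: 1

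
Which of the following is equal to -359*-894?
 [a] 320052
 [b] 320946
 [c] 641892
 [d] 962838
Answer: b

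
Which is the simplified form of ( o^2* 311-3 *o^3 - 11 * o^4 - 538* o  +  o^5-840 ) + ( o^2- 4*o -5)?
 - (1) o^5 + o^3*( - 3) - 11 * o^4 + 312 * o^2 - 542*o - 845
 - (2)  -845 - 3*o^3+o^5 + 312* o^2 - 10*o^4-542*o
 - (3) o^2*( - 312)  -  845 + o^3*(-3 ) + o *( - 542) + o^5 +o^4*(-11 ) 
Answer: 1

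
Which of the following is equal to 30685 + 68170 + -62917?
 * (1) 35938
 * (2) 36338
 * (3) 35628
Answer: 1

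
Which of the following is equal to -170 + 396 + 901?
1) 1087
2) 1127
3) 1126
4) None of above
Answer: 2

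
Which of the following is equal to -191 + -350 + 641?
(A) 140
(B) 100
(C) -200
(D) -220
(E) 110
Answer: B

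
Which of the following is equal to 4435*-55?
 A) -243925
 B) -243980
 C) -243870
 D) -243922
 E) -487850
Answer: A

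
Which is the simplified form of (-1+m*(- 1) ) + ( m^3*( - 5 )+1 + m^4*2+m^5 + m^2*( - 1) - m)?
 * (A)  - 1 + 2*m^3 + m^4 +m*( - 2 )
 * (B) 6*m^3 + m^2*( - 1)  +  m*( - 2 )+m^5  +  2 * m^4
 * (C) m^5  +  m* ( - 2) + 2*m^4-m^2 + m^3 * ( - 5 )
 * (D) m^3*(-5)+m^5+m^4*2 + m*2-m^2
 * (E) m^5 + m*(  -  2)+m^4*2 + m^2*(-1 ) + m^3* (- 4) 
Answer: C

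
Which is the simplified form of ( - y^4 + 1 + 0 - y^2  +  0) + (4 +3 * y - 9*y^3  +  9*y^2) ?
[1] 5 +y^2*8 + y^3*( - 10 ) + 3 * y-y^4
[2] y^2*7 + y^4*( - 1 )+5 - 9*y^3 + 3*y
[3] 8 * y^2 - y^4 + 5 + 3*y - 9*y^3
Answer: 3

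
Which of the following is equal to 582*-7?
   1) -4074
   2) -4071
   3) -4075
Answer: 1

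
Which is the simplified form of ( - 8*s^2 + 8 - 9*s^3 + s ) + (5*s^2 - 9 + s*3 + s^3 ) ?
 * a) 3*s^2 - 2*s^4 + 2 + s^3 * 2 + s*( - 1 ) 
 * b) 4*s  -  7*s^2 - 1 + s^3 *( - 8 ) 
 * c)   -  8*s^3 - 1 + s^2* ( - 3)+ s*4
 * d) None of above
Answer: c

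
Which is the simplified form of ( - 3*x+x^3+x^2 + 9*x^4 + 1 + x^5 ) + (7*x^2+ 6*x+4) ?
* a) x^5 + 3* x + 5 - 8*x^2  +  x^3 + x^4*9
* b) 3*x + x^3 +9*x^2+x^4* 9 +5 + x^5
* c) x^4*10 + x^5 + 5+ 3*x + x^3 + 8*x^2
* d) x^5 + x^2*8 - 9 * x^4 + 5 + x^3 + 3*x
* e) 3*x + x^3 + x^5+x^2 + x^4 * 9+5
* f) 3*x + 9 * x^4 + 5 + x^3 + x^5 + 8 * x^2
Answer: f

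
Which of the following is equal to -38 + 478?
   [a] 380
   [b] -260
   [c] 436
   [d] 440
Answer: d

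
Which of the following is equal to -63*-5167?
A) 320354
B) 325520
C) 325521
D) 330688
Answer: C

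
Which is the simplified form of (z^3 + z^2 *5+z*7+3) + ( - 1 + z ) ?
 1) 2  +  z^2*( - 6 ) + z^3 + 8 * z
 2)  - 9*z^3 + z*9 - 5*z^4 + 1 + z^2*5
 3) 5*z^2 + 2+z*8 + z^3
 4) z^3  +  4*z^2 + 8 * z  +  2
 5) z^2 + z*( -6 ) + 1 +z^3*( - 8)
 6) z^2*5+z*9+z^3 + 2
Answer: 3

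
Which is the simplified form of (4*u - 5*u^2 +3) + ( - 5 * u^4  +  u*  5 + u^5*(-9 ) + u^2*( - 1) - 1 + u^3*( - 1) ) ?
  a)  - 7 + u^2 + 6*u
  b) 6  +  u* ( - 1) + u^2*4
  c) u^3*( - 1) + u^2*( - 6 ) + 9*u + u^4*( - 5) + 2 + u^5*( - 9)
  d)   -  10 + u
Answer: c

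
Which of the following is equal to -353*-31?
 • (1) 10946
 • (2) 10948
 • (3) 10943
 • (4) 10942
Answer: 3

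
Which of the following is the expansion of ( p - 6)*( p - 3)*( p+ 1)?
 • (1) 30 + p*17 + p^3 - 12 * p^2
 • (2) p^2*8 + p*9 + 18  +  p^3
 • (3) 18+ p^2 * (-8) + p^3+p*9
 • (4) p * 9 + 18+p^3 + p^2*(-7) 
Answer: 3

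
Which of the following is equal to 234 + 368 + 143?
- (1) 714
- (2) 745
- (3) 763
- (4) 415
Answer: 2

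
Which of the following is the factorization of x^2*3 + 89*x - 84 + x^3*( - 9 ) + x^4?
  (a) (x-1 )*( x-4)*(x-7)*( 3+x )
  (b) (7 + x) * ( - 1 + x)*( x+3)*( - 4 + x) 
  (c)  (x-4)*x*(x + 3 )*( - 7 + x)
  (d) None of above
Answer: a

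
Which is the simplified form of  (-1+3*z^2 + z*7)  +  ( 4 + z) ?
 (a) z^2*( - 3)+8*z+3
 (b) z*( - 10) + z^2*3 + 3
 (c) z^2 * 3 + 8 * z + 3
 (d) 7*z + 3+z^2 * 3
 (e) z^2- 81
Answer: c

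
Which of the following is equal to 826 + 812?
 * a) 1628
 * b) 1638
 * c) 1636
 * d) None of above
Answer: b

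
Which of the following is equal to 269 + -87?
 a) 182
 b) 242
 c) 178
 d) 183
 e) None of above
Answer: a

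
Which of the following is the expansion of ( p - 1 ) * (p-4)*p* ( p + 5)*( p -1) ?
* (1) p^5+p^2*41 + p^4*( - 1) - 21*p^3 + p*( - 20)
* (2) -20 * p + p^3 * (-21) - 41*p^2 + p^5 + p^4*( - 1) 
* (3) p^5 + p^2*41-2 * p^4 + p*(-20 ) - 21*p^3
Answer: 1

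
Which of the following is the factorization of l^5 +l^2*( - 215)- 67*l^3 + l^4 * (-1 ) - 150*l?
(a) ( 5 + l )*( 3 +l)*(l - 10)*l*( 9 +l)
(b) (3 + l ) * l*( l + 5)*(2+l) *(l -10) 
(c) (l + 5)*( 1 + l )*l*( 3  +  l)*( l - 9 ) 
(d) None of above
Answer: d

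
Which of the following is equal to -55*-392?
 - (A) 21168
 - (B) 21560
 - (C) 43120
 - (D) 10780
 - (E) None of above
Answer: B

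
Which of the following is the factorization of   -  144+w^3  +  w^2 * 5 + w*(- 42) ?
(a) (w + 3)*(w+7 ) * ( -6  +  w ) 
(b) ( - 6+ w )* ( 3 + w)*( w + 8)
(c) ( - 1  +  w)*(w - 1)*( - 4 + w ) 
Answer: b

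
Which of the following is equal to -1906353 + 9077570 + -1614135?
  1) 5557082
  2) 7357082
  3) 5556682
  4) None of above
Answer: 1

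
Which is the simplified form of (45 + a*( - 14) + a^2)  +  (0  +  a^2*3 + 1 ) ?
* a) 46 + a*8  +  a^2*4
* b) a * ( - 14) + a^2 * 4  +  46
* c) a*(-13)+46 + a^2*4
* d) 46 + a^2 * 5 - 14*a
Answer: b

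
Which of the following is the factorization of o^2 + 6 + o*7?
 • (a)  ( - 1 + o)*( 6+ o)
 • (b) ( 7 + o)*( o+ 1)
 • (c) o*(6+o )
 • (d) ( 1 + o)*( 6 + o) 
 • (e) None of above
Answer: d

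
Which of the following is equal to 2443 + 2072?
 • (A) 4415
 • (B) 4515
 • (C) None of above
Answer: B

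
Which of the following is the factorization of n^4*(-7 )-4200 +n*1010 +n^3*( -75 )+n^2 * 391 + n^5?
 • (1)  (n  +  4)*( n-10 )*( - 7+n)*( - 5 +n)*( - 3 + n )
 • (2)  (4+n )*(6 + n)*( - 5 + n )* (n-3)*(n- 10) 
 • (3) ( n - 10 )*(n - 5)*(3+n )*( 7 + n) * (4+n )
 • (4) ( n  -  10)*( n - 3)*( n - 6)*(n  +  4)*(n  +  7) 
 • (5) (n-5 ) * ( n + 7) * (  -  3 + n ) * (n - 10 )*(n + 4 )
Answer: 5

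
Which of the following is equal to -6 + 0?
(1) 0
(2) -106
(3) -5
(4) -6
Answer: 4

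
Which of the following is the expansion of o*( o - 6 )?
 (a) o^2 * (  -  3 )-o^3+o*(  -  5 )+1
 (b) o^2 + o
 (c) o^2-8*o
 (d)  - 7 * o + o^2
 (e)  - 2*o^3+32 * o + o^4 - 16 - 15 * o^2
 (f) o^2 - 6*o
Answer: f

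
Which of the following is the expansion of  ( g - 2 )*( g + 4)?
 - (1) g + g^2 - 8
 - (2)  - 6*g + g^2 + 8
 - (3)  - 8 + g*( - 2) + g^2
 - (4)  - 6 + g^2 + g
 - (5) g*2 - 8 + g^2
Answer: 5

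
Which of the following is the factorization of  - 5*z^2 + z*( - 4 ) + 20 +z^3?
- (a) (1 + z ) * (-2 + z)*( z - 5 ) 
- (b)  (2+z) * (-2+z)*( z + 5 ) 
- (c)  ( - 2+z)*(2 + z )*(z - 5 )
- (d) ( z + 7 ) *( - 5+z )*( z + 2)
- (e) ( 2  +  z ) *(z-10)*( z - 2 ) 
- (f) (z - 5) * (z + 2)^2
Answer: c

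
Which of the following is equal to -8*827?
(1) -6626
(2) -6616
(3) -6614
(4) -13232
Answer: 2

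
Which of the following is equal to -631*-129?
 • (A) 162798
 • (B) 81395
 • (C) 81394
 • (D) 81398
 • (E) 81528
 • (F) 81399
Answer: F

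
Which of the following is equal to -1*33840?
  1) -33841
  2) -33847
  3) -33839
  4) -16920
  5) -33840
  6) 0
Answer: 5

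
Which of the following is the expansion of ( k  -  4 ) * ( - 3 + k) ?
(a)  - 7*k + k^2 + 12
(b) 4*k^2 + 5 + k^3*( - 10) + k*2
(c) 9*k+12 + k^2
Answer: a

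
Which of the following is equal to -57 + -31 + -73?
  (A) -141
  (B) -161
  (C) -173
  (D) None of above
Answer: B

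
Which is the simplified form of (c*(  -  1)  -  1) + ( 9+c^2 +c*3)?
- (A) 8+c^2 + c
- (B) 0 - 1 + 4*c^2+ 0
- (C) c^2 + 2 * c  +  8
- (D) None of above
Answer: C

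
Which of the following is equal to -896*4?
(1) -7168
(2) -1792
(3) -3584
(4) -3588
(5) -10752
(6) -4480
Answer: 3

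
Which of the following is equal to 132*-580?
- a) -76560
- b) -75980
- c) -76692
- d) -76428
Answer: a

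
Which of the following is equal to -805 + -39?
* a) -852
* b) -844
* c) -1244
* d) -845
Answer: b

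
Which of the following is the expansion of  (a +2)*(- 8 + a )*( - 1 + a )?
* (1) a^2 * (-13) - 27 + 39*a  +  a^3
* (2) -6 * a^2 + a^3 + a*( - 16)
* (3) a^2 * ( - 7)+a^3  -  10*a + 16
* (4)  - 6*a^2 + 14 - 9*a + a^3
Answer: 3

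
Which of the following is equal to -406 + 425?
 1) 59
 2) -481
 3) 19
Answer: 3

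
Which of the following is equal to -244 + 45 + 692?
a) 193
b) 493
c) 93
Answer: b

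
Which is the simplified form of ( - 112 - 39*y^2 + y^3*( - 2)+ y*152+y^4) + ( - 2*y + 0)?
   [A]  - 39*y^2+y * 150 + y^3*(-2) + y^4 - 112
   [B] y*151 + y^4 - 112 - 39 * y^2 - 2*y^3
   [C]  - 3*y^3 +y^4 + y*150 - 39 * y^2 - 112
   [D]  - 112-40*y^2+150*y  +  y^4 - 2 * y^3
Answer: A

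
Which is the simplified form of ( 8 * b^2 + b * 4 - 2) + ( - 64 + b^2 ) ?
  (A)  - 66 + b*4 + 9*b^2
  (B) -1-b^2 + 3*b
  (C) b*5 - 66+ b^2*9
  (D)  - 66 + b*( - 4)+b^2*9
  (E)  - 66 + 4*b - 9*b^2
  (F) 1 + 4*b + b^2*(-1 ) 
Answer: A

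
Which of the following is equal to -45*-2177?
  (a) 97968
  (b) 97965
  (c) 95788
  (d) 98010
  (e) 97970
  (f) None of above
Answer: b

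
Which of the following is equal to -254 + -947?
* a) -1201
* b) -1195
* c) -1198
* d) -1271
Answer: a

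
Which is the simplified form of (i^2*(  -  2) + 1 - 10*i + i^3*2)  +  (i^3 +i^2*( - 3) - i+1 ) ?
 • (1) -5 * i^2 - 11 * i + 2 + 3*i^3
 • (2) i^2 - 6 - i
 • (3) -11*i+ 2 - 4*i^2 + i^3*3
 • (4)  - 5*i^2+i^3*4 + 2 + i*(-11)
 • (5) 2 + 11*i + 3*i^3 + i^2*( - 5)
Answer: 1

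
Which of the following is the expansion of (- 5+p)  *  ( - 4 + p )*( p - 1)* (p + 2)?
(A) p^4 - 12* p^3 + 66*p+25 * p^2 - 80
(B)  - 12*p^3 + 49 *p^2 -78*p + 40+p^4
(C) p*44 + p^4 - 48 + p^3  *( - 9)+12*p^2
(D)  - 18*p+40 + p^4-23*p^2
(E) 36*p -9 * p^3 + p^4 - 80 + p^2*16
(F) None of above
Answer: F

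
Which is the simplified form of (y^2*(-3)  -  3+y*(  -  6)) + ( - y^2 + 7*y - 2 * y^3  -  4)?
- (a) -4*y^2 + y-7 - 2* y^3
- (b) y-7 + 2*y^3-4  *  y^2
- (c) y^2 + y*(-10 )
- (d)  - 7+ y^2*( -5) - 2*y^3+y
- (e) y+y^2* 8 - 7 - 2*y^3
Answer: a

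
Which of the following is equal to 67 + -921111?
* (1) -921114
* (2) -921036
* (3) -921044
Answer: 3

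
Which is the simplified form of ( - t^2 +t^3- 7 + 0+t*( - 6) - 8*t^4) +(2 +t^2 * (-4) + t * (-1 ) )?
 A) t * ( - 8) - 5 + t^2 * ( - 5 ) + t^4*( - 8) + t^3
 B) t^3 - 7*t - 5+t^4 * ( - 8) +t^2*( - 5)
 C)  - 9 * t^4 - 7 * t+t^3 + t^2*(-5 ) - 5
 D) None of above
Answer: B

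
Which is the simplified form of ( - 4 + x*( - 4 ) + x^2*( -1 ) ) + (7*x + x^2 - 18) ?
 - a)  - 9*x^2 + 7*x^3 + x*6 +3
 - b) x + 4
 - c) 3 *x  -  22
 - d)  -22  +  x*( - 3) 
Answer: c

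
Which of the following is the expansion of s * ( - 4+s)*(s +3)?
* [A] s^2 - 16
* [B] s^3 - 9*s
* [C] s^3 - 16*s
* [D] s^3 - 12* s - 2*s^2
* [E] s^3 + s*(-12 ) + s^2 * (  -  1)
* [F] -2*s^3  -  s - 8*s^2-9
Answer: E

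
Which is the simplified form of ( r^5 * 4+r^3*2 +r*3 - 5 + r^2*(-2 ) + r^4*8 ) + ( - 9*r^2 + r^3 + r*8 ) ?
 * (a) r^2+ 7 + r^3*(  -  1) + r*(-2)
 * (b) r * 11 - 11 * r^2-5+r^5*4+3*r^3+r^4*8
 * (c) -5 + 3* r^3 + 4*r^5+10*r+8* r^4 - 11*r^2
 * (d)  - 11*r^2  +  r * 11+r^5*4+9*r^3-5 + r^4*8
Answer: b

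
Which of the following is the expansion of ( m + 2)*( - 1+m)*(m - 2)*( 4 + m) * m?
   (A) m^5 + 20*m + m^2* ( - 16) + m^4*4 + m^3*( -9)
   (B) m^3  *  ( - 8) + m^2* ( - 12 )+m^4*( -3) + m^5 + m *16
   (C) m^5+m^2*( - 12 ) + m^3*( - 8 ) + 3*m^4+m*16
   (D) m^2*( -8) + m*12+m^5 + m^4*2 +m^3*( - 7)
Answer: C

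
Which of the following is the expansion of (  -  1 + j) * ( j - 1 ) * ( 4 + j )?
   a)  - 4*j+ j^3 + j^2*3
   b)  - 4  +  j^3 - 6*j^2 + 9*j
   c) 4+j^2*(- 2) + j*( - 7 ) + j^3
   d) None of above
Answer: d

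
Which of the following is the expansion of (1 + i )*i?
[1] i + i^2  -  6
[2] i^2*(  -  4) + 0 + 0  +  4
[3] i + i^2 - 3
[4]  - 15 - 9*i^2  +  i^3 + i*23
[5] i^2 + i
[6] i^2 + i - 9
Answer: 5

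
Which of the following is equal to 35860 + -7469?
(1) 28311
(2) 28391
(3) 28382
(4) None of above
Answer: 2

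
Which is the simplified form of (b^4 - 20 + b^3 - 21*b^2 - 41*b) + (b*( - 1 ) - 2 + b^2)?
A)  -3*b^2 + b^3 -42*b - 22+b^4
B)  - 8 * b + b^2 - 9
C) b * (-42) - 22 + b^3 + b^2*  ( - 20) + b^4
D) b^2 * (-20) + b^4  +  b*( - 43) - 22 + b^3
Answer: C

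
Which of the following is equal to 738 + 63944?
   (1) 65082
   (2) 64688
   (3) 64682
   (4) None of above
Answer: 3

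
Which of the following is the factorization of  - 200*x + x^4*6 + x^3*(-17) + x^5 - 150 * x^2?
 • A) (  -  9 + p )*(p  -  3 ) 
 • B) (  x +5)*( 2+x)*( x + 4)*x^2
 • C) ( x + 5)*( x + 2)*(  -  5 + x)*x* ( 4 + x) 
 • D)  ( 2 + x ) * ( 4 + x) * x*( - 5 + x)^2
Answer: C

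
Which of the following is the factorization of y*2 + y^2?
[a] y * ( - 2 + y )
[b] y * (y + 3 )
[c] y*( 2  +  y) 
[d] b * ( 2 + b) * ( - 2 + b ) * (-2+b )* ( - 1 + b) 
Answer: c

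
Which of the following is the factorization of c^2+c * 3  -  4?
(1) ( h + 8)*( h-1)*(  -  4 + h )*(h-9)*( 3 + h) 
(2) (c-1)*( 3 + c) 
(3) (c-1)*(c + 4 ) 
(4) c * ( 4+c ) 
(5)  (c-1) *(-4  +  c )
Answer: 3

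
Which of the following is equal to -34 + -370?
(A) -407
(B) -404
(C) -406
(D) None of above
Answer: B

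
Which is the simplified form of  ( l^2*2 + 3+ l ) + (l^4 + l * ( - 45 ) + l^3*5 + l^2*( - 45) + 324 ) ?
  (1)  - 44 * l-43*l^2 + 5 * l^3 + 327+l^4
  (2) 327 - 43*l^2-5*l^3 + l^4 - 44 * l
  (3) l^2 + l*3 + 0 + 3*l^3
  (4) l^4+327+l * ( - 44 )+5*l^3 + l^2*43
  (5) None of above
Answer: 1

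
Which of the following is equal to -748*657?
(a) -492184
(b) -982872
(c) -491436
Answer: c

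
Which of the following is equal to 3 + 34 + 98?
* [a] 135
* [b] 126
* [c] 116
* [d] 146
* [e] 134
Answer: a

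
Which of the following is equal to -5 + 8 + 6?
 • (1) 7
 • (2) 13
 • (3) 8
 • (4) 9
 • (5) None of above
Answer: 4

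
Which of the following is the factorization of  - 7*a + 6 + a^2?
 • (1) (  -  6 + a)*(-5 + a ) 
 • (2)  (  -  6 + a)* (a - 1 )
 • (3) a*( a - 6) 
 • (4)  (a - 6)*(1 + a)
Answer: 2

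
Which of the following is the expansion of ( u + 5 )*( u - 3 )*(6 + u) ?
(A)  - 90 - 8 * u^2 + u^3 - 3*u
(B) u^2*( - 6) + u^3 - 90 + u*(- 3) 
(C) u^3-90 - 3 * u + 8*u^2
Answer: C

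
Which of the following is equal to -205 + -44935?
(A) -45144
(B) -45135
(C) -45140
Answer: C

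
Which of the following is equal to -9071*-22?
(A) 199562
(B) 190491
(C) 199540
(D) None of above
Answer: A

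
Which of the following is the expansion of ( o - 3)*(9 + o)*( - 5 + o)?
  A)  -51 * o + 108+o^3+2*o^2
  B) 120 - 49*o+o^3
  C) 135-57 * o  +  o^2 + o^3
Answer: C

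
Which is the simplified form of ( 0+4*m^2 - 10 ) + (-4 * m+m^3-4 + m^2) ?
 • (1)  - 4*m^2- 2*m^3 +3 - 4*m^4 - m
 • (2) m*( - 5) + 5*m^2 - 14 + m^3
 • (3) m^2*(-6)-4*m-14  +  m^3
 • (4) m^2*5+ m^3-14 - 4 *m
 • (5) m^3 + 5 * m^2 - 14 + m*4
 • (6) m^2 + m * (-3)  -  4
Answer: 4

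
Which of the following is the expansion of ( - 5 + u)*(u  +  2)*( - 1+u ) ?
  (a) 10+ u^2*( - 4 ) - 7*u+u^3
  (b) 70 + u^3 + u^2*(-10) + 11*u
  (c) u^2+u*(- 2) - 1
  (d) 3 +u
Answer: a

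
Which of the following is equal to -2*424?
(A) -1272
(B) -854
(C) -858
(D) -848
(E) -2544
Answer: D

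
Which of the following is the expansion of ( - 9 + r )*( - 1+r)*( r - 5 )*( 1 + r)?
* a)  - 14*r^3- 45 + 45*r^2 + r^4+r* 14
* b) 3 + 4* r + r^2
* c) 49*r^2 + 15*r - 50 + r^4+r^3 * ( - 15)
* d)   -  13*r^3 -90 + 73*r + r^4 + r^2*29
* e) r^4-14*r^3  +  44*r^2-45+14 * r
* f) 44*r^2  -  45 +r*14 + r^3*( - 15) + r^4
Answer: e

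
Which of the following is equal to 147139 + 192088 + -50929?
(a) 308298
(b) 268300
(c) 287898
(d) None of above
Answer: d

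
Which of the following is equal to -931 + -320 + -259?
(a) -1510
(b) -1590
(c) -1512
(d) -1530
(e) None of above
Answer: a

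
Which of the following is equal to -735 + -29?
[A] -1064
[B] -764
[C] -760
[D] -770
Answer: B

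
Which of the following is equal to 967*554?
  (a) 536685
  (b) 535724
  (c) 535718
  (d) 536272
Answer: c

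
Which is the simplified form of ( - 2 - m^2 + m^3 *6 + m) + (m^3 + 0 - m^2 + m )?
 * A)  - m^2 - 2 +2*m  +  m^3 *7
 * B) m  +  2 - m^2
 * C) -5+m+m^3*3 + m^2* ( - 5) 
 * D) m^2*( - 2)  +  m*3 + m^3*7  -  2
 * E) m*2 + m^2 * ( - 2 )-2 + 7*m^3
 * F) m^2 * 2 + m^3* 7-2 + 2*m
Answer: E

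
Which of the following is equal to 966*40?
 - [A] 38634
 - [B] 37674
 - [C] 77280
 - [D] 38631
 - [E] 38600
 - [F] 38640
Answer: F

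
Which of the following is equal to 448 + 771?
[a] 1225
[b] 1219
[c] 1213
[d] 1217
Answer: b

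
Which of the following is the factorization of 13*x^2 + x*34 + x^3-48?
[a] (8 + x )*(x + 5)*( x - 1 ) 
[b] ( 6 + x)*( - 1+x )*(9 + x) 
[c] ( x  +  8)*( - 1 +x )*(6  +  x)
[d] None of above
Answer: c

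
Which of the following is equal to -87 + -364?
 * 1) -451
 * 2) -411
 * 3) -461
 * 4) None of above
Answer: 1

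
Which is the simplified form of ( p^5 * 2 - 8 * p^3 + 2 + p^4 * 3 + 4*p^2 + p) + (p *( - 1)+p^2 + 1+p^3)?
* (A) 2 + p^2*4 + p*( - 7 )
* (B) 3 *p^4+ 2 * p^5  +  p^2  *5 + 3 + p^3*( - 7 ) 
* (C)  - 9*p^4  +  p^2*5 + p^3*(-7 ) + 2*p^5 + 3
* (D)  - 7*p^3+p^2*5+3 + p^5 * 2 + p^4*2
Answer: B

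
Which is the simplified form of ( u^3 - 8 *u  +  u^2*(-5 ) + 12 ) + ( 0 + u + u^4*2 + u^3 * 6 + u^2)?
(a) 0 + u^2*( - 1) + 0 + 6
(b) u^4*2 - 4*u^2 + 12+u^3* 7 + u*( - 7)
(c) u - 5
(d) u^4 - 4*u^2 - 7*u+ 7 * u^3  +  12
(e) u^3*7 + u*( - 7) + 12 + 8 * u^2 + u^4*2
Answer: b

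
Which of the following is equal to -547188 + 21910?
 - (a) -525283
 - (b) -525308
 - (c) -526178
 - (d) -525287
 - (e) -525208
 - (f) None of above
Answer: f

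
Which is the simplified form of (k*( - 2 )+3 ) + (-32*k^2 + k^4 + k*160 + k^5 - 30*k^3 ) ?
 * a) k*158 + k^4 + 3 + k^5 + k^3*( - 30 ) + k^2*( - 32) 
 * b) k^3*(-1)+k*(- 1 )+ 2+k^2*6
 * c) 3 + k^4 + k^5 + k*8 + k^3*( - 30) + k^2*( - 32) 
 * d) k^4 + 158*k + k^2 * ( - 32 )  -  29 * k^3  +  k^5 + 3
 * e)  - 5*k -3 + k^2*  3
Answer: a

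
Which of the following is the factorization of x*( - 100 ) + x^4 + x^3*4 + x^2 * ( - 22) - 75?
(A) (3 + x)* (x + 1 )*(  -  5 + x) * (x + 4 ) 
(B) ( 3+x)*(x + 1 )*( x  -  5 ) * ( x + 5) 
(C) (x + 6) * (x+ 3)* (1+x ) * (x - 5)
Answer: B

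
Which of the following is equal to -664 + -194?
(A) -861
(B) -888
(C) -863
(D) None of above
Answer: D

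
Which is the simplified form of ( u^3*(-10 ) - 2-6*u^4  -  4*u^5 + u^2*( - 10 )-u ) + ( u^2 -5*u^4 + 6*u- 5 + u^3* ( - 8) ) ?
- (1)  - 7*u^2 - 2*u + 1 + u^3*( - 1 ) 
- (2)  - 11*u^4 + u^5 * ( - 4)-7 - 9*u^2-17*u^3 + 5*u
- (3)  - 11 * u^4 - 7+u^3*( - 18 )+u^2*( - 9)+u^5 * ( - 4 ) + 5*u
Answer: 3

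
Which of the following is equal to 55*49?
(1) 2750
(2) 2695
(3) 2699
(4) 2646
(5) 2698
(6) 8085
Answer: 2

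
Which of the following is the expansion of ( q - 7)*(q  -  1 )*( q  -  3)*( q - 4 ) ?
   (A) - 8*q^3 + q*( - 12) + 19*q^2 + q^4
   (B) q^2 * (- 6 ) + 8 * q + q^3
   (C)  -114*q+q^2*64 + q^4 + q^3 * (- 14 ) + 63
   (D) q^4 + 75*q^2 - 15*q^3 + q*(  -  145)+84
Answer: D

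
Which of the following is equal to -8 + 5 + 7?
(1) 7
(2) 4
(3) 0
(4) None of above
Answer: 2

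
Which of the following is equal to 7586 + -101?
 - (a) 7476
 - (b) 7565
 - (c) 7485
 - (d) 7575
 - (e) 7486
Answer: c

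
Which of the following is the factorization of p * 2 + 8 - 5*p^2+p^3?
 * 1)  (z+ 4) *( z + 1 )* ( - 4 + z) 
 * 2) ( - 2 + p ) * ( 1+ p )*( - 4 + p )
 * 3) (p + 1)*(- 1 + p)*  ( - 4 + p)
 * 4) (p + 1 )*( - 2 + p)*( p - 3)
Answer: 2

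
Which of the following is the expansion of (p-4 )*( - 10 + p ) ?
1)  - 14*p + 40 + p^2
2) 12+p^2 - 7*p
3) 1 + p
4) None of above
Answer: 1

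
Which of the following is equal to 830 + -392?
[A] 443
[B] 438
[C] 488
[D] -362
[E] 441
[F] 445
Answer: B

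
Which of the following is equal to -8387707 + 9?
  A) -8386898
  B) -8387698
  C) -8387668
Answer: B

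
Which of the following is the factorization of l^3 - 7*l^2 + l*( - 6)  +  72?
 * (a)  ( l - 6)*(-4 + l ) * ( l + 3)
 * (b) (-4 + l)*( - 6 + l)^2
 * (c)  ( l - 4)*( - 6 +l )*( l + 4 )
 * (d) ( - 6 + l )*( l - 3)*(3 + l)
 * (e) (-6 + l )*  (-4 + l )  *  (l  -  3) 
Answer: a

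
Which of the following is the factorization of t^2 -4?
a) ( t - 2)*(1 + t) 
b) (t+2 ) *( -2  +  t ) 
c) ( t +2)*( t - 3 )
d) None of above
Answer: b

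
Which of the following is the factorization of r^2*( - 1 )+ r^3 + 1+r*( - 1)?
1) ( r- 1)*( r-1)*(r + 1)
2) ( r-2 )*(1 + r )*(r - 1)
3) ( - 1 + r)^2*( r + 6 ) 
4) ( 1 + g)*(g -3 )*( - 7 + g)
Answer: 1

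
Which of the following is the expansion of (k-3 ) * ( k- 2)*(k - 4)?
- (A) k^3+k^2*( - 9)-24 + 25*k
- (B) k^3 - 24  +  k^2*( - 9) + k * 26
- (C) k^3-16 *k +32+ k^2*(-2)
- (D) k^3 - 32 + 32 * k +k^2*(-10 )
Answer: B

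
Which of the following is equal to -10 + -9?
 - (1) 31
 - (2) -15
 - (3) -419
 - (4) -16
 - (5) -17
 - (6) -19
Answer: 6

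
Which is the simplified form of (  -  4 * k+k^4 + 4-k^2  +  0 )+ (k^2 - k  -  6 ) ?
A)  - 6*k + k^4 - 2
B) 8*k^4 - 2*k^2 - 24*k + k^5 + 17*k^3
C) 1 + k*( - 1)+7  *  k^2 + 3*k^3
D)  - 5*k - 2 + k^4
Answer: D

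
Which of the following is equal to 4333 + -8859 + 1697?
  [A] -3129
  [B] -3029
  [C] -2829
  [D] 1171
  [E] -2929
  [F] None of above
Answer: C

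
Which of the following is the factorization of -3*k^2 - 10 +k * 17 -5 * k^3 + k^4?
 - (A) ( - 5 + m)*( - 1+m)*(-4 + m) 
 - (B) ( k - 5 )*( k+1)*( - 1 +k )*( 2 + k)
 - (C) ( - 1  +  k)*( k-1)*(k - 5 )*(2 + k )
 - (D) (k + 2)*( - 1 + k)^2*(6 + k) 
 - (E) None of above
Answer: C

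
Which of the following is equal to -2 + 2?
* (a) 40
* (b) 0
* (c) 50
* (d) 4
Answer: b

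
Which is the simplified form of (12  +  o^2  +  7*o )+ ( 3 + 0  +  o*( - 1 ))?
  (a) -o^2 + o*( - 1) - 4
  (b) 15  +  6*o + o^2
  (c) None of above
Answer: b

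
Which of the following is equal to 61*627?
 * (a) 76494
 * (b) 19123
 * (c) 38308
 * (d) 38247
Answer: d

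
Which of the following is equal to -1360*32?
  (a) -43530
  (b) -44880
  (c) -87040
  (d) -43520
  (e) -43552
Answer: d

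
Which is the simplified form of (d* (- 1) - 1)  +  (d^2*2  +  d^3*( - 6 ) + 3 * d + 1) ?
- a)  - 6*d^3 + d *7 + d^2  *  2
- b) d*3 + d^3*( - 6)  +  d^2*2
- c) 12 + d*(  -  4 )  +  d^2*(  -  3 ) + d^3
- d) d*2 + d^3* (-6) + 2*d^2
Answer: d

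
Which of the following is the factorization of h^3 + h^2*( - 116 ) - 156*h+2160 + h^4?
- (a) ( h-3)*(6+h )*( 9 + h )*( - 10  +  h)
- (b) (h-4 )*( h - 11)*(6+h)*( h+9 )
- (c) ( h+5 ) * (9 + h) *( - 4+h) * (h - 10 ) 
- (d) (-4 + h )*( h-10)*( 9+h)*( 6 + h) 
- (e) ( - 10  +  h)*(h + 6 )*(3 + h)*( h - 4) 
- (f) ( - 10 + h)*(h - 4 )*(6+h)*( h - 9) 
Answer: d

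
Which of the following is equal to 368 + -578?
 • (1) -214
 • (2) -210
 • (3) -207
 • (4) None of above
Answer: 2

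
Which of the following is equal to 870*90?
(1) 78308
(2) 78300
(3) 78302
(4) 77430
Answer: 2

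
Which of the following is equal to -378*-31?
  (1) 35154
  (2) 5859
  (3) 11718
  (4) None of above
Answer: 3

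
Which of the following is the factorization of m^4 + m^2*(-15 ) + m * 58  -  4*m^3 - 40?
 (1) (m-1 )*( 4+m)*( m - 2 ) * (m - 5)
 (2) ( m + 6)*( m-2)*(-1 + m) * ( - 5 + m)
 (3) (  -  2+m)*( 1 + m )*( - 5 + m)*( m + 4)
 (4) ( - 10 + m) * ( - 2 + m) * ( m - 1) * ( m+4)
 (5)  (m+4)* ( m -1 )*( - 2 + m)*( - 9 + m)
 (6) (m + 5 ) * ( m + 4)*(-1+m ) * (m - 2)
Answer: 1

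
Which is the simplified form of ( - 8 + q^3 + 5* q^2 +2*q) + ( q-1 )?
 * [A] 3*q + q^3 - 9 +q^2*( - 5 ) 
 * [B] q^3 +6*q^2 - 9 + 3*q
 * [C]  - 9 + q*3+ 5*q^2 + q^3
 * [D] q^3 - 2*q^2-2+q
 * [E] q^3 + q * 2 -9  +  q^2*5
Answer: C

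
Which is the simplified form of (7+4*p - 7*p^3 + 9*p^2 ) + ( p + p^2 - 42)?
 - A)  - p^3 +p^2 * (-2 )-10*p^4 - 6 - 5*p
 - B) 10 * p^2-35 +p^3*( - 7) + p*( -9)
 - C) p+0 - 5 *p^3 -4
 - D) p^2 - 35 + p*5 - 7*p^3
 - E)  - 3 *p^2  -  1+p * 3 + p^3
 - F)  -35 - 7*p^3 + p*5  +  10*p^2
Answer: F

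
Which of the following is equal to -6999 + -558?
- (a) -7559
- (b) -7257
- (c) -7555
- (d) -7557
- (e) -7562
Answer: d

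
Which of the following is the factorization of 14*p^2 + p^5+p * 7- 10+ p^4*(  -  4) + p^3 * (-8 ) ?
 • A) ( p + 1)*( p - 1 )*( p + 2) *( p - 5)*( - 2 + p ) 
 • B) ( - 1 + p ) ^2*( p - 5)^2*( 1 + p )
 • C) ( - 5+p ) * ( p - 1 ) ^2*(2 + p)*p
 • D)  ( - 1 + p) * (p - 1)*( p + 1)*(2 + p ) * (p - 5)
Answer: D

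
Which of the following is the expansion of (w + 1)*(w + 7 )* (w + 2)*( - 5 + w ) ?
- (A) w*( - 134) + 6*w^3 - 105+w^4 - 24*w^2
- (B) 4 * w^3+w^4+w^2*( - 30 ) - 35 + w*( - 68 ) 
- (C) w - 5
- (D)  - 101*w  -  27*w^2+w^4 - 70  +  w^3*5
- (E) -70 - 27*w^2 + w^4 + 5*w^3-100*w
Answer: D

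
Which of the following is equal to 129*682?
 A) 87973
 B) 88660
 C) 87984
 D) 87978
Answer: D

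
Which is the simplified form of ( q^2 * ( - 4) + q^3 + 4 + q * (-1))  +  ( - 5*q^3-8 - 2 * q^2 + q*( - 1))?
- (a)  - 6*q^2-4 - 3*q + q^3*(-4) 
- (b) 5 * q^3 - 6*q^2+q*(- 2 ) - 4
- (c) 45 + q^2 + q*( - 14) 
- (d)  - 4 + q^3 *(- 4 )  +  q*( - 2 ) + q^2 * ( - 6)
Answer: d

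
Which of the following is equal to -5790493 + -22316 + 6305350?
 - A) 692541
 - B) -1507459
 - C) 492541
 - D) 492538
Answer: C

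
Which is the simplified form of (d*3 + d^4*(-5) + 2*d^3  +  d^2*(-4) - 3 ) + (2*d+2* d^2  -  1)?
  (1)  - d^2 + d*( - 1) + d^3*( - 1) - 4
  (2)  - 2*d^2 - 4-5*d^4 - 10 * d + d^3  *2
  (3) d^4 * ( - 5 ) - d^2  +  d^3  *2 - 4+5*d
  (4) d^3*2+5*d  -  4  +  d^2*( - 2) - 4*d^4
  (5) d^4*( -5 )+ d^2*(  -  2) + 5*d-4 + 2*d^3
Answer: 5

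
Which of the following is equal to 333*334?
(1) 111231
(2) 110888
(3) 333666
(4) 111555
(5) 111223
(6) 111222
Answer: 6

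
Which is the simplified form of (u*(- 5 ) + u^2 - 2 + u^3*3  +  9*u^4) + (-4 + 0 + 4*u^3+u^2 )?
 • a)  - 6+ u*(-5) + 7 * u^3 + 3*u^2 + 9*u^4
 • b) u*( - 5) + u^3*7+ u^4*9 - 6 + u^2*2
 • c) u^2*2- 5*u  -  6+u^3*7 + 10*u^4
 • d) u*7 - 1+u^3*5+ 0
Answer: b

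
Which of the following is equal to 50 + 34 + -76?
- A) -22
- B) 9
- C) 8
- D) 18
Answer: C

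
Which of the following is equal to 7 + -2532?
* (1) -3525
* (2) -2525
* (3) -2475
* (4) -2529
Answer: 2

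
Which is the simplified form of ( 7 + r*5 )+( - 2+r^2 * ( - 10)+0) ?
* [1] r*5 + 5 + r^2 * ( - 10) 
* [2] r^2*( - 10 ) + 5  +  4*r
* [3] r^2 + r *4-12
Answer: 1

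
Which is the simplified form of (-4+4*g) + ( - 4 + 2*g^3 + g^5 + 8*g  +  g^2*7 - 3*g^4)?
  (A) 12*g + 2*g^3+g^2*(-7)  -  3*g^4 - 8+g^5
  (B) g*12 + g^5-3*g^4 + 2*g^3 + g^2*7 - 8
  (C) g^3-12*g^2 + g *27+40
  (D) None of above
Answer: B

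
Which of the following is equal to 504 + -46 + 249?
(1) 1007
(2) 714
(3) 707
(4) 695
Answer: 3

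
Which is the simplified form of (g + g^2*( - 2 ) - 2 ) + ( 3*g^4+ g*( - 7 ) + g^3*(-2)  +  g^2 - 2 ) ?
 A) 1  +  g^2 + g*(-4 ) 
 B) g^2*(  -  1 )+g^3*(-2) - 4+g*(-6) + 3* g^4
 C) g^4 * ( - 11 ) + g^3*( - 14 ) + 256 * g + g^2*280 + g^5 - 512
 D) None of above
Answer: B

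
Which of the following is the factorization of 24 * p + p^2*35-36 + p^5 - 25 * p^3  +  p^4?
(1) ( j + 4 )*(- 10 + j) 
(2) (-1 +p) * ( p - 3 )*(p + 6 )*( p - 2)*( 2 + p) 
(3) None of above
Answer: 3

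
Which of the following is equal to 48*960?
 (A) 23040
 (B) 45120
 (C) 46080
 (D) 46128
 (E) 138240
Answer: C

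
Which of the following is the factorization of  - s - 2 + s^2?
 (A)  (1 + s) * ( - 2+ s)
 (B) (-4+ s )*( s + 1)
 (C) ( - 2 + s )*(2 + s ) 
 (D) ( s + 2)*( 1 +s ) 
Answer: A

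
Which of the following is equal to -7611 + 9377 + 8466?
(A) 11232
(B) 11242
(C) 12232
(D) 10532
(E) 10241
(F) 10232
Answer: F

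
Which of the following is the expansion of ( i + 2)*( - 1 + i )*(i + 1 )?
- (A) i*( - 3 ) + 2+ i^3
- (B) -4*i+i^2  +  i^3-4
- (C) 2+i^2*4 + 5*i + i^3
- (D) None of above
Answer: D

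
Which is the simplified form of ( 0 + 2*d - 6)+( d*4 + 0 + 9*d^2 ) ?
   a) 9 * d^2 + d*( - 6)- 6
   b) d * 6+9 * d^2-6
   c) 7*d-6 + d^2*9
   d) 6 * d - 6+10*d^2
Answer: b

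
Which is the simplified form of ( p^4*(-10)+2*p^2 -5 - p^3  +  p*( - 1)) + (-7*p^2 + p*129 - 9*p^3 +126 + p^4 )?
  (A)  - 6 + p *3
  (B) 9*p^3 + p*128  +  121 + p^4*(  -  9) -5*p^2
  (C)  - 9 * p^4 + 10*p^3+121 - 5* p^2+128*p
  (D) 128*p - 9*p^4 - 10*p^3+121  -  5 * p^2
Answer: D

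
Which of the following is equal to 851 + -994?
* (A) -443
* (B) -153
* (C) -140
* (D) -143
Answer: D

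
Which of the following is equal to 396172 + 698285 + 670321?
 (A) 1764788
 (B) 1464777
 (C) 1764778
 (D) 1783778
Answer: C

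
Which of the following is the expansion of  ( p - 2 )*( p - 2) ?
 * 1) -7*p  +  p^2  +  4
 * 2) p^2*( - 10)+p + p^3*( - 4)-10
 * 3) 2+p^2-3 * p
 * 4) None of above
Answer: 4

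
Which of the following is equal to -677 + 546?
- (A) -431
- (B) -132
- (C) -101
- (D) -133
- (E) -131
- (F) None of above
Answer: E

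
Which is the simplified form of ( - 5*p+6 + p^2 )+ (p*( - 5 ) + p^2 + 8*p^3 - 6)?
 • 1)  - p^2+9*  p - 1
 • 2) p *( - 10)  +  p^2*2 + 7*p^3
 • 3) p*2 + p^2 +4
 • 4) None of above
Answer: 4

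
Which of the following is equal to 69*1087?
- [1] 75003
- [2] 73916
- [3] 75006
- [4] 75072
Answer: 1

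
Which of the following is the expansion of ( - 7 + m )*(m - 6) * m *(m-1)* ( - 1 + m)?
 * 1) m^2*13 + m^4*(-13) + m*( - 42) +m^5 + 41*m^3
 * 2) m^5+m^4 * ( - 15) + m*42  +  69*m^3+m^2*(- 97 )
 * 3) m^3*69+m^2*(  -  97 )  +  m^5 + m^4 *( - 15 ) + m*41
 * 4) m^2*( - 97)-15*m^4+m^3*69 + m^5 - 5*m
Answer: 2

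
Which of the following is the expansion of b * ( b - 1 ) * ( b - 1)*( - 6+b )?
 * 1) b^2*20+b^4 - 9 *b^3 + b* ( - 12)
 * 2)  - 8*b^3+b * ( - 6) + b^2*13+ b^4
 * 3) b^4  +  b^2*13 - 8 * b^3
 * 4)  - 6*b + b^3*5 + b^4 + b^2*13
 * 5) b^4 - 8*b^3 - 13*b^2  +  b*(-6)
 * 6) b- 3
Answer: 2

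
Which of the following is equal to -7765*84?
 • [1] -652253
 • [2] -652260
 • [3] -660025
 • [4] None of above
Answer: 2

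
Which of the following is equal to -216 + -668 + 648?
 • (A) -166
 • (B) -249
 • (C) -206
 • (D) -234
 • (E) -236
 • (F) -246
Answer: E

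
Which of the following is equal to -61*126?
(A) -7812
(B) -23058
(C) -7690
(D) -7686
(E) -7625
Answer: D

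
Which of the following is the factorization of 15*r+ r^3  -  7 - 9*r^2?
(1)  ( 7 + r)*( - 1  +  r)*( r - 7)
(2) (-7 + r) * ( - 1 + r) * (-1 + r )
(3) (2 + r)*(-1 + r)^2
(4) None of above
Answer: 2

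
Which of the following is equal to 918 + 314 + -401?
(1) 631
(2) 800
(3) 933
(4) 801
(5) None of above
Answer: 5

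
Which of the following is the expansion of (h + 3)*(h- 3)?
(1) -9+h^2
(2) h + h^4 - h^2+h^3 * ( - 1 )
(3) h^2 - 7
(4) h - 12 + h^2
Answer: 1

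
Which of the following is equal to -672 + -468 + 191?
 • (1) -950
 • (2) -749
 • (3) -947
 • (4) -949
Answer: 4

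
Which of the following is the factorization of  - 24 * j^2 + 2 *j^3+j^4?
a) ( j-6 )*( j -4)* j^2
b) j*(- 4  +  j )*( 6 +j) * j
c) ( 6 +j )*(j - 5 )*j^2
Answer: b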